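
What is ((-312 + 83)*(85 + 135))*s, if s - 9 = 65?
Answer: -3728120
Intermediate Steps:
s = 74 (s = 9 + 65 = 74)
((-312 + 83)*(85 + 135))*s = ((-312 + 83)*(85 + 135))*74 = -229*220*74 = -50380*74 = -3728120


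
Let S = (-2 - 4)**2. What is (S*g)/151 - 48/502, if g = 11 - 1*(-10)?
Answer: 186132/37901 ≈ 4.9110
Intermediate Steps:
g = 21 (g = 11 + 10 = 21)
S = 36 (S = (-6)**2 = 36)
(S*g)/151 - 48/502 = (36*21)/151 - 48/502 = 756*(1/151) - 48*1/502 = 756/151 - 24/251 = 186132/37901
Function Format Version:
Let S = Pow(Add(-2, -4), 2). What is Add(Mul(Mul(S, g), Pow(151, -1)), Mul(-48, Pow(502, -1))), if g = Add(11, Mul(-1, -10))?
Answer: Rational(186132, 37901) ≈ 4.9110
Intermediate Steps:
g = 21 (g = Add(11, 10) = 21)
S = 36 (S = Pow(-6, 2) = 36)
Add(Mul(Mul(S, g), Pow(151, -1)), Mul(-48, Pow(502, -1))) = Add(Mul(Mul(36, 21), Pow(151, -1)), Mul(-48, Pow(502, -1))) = Add(Mul(756, Rational(1, 151)), Mul(-48, Rational(1, 502))) = Add(Rational(756, 151), Rational(-24, 251)) = Rational(186132, 37901)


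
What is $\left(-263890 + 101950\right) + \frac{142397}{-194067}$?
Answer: $- \frac{31427352377}{194067} \approx -1.6194 \cdot 10^{5}$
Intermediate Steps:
$\left(-263890 + 101950\right) + \frac{142397}{-194067} = -161940 + 142397 \left(- \frac{1}{194067}\right) = -161940 - \frac{142397}{194067} = - \frac{31427352377}{194067}$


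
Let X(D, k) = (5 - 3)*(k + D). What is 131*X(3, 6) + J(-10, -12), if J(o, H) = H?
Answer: 2346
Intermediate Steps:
X(D, k) = 2*D + 2*k (X(D, k) = 2*(D + k) = 2*D + 2*k)
131*X(3, 6) + J(-10, -12) = 131*(2*3 + 2*6) - 12 = 131*(6 + 12) - 12 = 131*18 - 12 = 2358 - 12 = 2346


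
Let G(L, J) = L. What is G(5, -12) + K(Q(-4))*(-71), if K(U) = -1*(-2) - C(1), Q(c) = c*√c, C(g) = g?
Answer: -66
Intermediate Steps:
Q(c) = c^(3/2)
K(U) = 1 (K(U) = -1*(-2) - 1*1 = 2 - 1 = 1)
G(5, -12) + K(Q(-4))*(-71) = 5 + 1*(-71) = 5 - 71 = -66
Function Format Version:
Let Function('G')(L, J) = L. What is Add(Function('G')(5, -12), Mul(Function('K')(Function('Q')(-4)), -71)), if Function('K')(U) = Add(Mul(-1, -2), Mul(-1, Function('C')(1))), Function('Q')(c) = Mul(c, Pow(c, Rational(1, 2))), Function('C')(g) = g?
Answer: -66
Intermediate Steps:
Function('Q')(c) = Pow(c, Rational(3, 2))
Function('K')(U) = 1 (Function('K')(U) = Add(Mul(-1, -2), Mul(-1, 1)) = Add(2, -1) = 1)
Add(Function('G')(5, -12), Mul(Function('K')(Function('Q')(-4)), -71)) = Add(5, Mul(1, -71)) = Add(5, -71) = -66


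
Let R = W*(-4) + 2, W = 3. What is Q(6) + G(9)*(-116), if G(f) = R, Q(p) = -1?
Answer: 1159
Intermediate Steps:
R = -10 (R = 3*(-4) + 2 = -12 + 2 = -10)
G(f) = -10
Q(6) + G(9)*(-116) = -1 - 10*(-116) = -1 + 1160 = 1159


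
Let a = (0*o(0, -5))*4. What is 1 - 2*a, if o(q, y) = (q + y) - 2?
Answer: 1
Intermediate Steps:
o(q, y) = -2 + q + y
a = 0 (a = (0*(-2 + 0 - 5))*4 = (0*(-7))*4 = 0*4 = 0)
1 - 2*a = 1 - 2*0 = 1 + 0 = 1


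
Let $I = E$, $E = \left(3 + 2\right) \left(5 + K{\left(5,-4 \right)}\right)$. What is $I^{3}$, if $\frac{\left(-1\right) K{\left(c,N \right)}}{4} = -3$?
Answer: $614125$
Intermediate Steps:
$K{\left(c,N \right)} = 12$ ($K{\left(c,N \right)} = \left(-4\right) \left(-3\right) = 12$)
$E = 85$ ($E = \left(3 + 2\right) \left(5 + 12\right) = 5 \cdot 17 = 85$)
$I = 85$
$I^{3} = 85^{3} = 614125$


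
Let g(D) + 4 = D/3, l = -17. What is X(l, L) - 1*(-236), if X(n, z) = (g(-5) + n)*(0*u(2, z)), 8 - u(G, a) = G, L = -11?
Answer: 236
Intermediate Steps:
u(G, a) = 8 - G
g(D) = -4 + D/3
X(n, z) = 0 (X(n, z) = ((-4 + (1/3)*(-5)) + n)*(0*(8 - 1*2)) = ((-4 - 5/3) + n)*(0*(8 - 2)) = (-17/3 + n)*(0*6) = (-17/3 + n)*0 = 0)
X(l, L) - 1*(-236) = 0 - 1*(-236) = 0 + 236 = 236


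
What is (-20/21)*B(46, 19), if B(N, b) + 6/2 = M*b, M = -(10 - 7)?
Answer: 400/7 ≈ 57.143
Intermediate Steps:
M = -3 (M = -1*3 = -3)
B(N, b) = -3 - 3*b
(-20/21)*B(46, 19) = (-20/21)*(-3 - 3*19) = (-20*1/21)*(-3 - 57) = -20/21*(-60) = 400/7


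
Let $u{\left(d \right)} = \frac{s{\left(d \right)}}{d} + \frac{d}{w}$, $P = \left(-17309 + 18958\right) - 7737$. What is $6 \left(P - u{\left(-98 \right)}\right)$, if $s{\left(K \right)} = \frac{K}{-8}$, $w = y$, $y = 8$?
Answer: $- \frac{145815}{4} \approx -36454.0$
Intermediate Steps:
$w = 8$
$s{\left(K \right)} = - \frac{K}{8}$ ($s{\left(K \right)} = K \left(- \frac{1}{8}\right) = - \frac{K}{8}$)
$P = -6088$ ($P = 1649 - 7737 = -6088$)
$u{\left(d \right)} = - \frac{1}{8} + \frac{d}{8}$ ($u{\left(d \right)} = \frac{\left(- \frac{1}{8}\right) d}{d} + \frac{d}{8} = - \frac{1}{8} + d \frac{1}{8} = - \frac{1}{8} + \frac{d}{8}$)
$6 \left(P - u{\left(-98 \right)}\right) = 6 \left(-6088 - \left(- \frac{1}{8} + \frac{1}{8} \left(-98\right)\right)\right) = 6 \left(-6088 - \left(- \frac{1}{8} - \frac{49}{4}\right)\right) = 6 \left(-6088 - - \frac{99}{8}\right) = 6 \left(-6088 + \frac{99}{8}\right) = 6 \left(- \frac{48605}{8}\right) = - \frac{145815}{4}$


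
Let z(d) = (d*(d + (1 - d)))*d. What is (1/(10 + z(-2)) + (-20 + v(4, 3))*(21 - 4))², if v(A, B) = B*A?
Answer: 3621409/196 ≈ 18477.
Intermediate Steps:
v(A, B) = A*B
z(d) = d² (z(d) = (d*1)*d = d*d = d²)
(1/(10 + z(-2)) + (-20 + v(4, 3))*(21 - 4))² = (1/(10 + (-2)²) + (-20 + 4*3)*(21 - 4))² = (1/(10 + 4) + (-20 + 12)*17)² = (1/14 - 8*17)² = (1/14 - 136)² = (-1903/14)² = 3621409/196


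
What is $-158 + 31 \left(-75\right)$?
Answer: $-2483$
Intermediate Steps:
$-158 + 31 \left(-75\right) = -158 - 2325 = -2483$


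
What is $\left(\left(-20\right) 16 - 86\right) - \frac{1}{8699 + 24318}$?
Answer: $- \frac{13404903}{33017} \approx -406.0$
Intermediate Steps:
$\left(\left(-20\right) 16 - 86\right) - \frac{1}{8699 + 24318} = \left(-320 - 86\right) - \frac{1}{33017} = -406 - \frac{1}{33017} = - \frac{13404903}{33017}$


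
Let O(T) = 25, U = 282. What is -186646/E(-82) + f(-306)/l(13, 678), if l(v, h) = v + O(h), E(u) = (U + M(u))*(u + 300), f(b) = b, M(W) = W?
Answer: -5108537/414200 ≈ -12.333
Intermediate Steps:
E(u) = (282 + u)*(300 + u) (E(u) = (282 + u)*(u + 300) = (282 + u)*(300 + u))
l(v, h) = 25 + v (l(v, h) = v + 25 = 25 + v)
-186646/E(-82) + f(-306)/l(13, 678) = -186646/(84600 + (-82)² + 582*(-82)) - 306/(25 + 13) = -186646/(84600 + 6724 - 47724) - 306/38 = -186646/43600 - 306*1/38 = -186646*1/43600 - 153/19 = -93323/21800 - 153/19 = -5108537/414200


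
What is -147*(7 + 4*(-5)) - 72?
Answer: 1839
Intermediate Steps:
-147*(7 + 4*(-5)) - 72 = -147*(7 - 20) - 72 = -147*(-13) - 72 = 1911 - 72 = 1839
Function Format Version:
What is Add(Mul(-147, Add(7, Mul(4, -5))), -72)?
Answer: 1839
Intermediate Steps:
Add(Mul(-147, Add(7, Mul(4, -5))), -72) = Add(Mul(-147, Add(7, -20)), -72) = Add(Mul(-147, -13), -72) = Add(1911, -72) = 1839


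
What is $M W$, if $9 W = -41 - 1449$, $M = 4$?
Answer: $- \frac{5960}{9} \approx -662.22$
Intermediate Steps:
$W = - \frac{1490}{9}$ ($W = \frac{-41 - 1449}{9} = \frac{1}{9} \left(-1490\right) = - \frac{1490}{9} \approx -165.56$)
$M W = 4 \left(- \frac{1490}{9}\right) = - \frac{5960}{9}$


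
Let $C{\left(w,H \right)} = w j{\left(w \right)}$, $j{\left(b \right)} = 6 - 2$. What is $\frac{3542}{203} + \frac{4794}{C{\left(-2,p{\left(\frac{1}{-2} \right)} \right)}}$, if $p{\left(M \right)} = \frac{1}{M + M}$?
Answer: $- \frac{67489}{116} \approx -581.8$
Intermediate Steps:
$j{\left(b \right)} = 4$
$p{\left(M \right)} = \frac{1}{2 M}$
$C{\left(w,H \right)} = 4 w$ ($C{\left(w,H \right)} = w 4 = 4 w$)
$\frac{3542}{203} + \frac{4794}{C{\left(-2,p{\left(\frac{1}{-2} \right)} \right)}} = \frac{3542}{203} + \frac{4794}{4 \left(-2\right)} = 3542 \cdot \frac{1}{203} + \frac{4794}{-8} = \frac{506}{29} + 4794 \left(- \frac{1}{8}\right) = \frac{506}{29} - \frac{2397}{4} = - \frac{67489}{116}$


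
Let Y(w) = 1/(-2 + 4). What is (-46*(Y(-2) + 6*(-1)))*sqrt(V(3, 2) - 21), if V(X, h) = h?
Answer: 253*I*sqrt(19) ≈ 1102.8*I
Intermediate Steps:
Y(w) = 1/2
(-46*(Y(-2) + 6*(-1)))*sqrt(V(3, 2) - 21) = (-46*(1/2 + 6*(-1)))*sqrt(2 - 21) = (-46*(1/2 - 6))*sqrt(-19) = (-46*(-11/2))*(I*sqrt(19)) = 253*(I*sqrt(19)) = 253*I*sqrt(19)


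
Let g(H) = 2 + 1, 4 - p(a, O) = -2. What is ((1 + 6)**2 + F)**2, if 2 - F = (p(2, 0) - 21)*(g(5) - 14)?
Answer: 12996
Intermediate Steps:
p(a, O) = 6 (p(a, O) = 4 - 1*(-2) = 4 + 2 = 6)
g(H) = 3
F = -163 (F = 2 - (6 - 21)*(3 - 14) = 2 - (-15)*(-11) = 2 - 1*165 = 2 - 165 = -163)
((1 + 6)**2 + F)**2 = ((1 + 6)**2 - 163)**2 = (7**2 - 163)**2 = (49 - 163)**2 = (-114)**2 = 12996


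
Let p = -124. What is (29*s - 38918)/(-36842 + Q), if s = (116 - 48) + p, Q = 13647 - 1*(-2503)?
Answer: 20271/10346 ≈ 1.9593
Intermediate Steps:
Q = 16150 (Q = 13647 + 2503 = 16150)
s = -56 (s = (116 - 48) - 124 = 68 - 124 = -56)
(29*s - 38918)/(-36842 + Q) = (29*(-56) - 38918)/(-36842 + 16150) = (-1624 - 38918)/(-20692) = -40542*(-1/20692) = 20271/10346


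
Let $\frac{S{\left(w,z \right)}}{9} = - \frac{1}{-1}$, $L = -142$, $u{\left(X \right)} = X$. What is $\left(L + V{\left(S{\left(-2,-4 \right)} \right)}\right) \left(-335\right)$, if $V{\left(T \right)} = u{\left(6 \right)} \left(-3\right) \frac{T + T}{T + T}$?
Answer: $53600$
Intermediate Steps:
$S{\left(w,z \right)} = 9$ ($S{\left(w,z \right)} = 9 \left(- \frac{1}{-1}\right) = 9 \left(\left(-1\right) \left(-1\right)\right) = 9 \cdot 1 = 9$)
$V{\left(T \right)} = -18$ ($V{\left(T \right)} = 6 \left(-3\right) \frac{T + T}{T + T} = - 18 \frac{2 T}{2 T} = - 18 \cdot 2 T \frac{1}{2 T} = \left(-18\right) 1 = -18$)
$\left(L + V{\left(S{\left(-2,-4 \right)} \right)}\right) \left(-335\right) = \left(-142 - 18\right) \left(-335\right) = \left(-160\right) \left(-335\right) = 53600$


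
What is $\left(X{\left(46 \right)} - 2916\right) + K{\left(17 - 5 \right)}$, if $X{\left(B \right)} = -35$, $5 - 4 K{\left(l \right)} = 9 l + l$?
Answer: $- \frac{11919}{4} \approx -2979.8$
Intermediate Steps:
$K{\left(l \right)} = \frac{5}{4} - \frac{5 l}{2}$ ($K{\left(l \right)} = \frac{5}{4} - \frac{9 l + l}{4} = \frac{5}{4} - \frac{10 l}{4} = \frac{5}{4} - \frac{5 l}{2}$)
$\left(X{\left(46 \right)} - 2916\right) + K{\left(17 - 5 \right)} = \left(-35 - 2916\right) + \left(\frac{5}{4} - \frac{5 \left(17 - 5\right)}{2}\right) = -2951 + \left(\frac{5}{4} - \frac{5 \left(17 - 5\right)}{2}\right) = -2951 + \left(\frac{5}{4} - 30\right) = -2951 - \frac{115}{4} = - \frac{11919}{4}$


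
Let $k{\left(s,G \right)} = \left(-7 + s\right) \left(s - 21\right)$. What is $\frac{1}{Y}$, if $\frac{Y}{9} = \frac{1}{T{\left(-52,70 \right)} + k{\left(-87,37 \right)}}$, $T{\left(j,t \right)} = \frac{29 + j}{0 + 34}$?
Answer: $\frac{345145}{306} \approx 1127.9$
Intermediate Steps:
$k{\left(s,G \right)} = \left(-21 + s\right) \left(-7 + s\right)$ ($k{\left(s,G \right)} = \left(-7 + s\right) \left(-21 + s\right) = \left(-21 + s\right) \left(-7 + s\right)$)
$T{\left(j,t \right)} = \frac{29}{34} + \frac{j}{34}$ ($T{\left(j,t \right)} = \frac{29 + j}{34} = \left(29 + j\right) \frac{1}{34} = \frac{29}{34} + \frac{j}{34}$)
$Y = \frac{306}{345145}$ ($Y = \frac{9}{\left(\frac{29}{34} + \frac{1}{34} \left(-52\right)\right) + \left(147 + \left(-87\right)^{2} - -2436\right)} = \frac{9}{\left(\frac{29}{34} - \frac{26}{17}\right) + \left(147 + 7569 + 2436\right)} = \frac{9}{- \frac{23}{34} + 10152} = \frac{9}{\frac{345145}{34}} = 9 \cdot \frac{34}{345145} = \frac{306}{345145} \approx 0.00088658$)
$\frac{1}{Y} = \frac{1}{\frac{306}{345145}} = \frac{345145}{306}$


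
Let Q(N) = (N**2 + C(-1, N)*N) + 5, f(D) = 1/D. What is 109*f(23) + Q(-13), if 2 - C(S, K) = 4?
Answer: 4709/23 ≈ 204.74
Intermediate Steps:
C(S, K) = -2 (C(S, K) = 2 - 1*4 = 2 - 4 = -2)
Q(N) = 5 + N**2 - 2*N (Q(N) = (N**2 - 2*N) + 5 = 5 + N**2 - 2*N)
109*f(23) + Q(-13) = 109/23 + (5 + (-13)**2 - 2*(-13)) = 109*(1/23) + (5 + 169 + 26) = 109/23 + 200 = 4709/23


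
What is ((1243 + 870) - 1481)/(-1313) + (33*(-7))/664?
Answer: -722951/871832 ≈ -0.82923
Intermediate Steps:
((1243 + 870) - 1481)/(-1313) + (33*(-7))/664 = (2113 - 1481)*(-1/1313) - 231*1/664 = 632*(-1/1313) - 231/664 = -632/1313 - 231/664 = -722951/871832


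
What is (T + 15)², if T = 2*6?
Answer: 729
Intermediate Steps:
T = 12
(T + 15)² = (12 + 15)² = 27² = 729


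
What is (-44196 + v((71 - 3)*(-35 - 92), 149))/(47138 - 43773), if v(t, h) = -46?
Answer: -44242/3365 ≈ -13.148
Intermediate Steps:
(-44196 + v((71 - 3)*(-35 - 92), 149))/(47138 - 43773) = (-44196 - 46)/(47138 - 43773) = -44242/3365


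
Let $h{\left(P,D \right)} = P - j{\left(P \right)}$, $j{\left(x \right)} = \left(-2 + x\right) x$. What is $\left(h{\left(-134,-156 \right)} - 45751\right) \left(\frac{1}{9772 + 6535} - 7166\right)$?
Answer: $\frac{7491518803749}{16307} \approx 4.5941 \cdot 10^{8}$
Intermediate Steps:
$j{\left(x \right)} = x \left(-2 + x\right)$
$h{\left(P,D \right)} = P - P \left(-2 + P\right)$
$\left(h{\left(-134,-156 \right)} - 45751\right) \left(\frac{1}{9772 + 6535} - 7166\right) = \left(- 134 \left(3 - -134\right) - 45751\right) \left(\frac{1}{9772 + 6535} - 7166\right) = \left(- 134 \left(3 + 134\right) - 45751\right) \left(\frac{1}{16307} - 7166\right) = \left(\left(-134\right) 137 - 45751\right) \left(\frac{1}{16307} - 7166\right) = \left(-18358 - 45751\right) \left(- \frac{116855961}{16307}\right) = \left(-64109\right) \left(- \frac{116855961}{16307}\right) = \frac{7491518803749}{16307}$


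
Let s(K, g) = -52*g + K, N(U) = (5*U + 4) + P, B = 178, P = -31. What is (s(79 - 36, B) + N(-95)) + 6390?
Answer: -3325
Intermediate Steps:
N(U) = -27 + 5*U (N(U) = (5*U + 4) - 31 = (4 + 5*U) - 31 = -27 + 5*U)
s(K, g) = K - 52*g
(s(79 - 36, B) + N(-95)) + 6390 = (((79 - 36) - 52*178) + (-27 + 5*(-95))) + 6390 = ((43 - 9256) + (-27 - 475)) + 6390 = (-9213 - 502) + 6390 = -9715 + 6390 = -3325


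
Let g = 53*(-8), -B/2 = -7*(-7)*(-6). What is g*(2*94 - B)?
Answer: 169600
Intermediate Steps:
B = 588 (B = -2*(-7*(-7))*(-6) = -98*(-6) = -2*(-294) = 588)
g = -424
g*(2*94 - B) = -424*(2*94 - 1*588) = -424*(188 - 588) = -424*(-400) = 169600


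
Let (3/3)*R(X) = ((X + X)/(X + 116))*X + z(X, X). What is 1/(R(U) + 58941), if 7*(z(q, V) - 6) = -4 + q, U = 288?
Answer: 707/41994517 ≈ 1.6836e-5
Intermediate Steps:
z(q, V) = 38/7 + q/7 (z(q, V) = 6 + (-4 + q)/7 = 6 + (-4/7 + q/7) = 38/7 + q/7)
R(X) = 38/7 + X/7 + 2*X²/(116 + X) (R(X) = ((X + X)/(X + 116))*X + (38/7 + X/7) = ((2*X)/(116 + X))*X + (38/7 + X/7) = (2*X/(116 + X))*X + (38/7 + X/7) = 2*X²/(116 + X) + (38/7 + X/7) = 38/7 + X/7 + 2*X²/(116 + X))
1/(R(U) + 58941) = 1/((4408 + 15*288² + 154*288)/(7*(116 + 288)) + 58941) = 1/((⅐)*(4408 + 15*82944 + 44352)/404 + 58941) = 1/((⅐)*(1/404)*(4408 + 1244160 + 44352) + 58941) = 1/((⅐)*(1/404)*1292920 + 58941) = 1/(323230/707 + 58941) = 1/(41994517/707) = 707/41994517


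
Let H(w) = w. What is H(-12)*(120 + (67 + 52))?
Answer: -2868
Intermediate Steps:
H(-12)*(120 + (67 + 52)) = -12*(120 + (67 + 52)) = -12*(120 + 119) = -12*239 = -2868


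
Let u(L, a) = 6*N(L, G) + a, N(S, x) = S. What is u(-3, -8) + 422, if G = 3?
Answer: 396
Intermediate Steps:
u(L, a) = a + 6*L (u(L, a) = 6*L + a = a + 6*L)
u(-3, -8) + 422 = (-8 + 6*(-3)) + 422 = (-8 - 18) + 422 = -26 + 422 = 396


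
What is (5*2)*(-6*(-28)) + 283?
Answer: 1963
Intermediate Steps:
(5*2)*(-6*(-28)) + 283 = 10*168 + 283 = 1680 + 283 = 1963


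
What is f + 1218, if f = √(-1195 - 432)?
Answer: 1218 + I*√1627 ≈ 1218.0 + 40.336*I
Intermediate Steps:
f = I*√1627 (f = √(-1627) = I*√1627 ≈ 40.336*I)
f + 1218 = I*√1627 + 1218 = 1218 + I*√1627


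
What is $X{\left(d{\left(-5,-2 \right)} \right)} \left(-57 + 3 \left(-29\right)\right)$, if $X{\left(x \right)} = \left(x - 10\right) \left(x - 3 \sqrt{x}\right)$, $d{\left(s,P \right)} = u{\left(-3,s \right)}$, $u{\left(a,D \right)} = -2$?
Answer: $-3456 - 5184 i \sqrt{2} \approx -3456.0 - 7331.3 i$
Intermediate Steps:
$d{\left(s,P \right)} = -2$
$X{\left(x \right)} = \left(-10 + x\right) \left(x - 3 \sqrt{x}\right)$ ($X{\left(x \right)} = \left(-10 + x\right) \left(x + \left(- 3 \sqrt{x} + 0\right)\right) = \left(-10 + x\right) \left(x - 3 \sqrt{x}\right)$)
$X{\left(d{\left(-5,-2 \right)} \right)} \left(-57 + 3 \left(-29\right)\right) = \left(\left(-2\right)^{2} - -20 - 3 \left(-2\right)^{\frac{3}{2}} + 30 \sqrt{-2}\right) \left(-57 + 3 \left(-29\right)\right) = \left(4 + 20 - 3 \left(- 2 i \sqrt{2}\right) + 30 i \sqrt{2}\right) \left(-57 - 87\right) = \left(4 + 20 + 6 i \sqrt{2} + 30 i \sqrt{2}\right) \left(-144\right) = \left(24 + 36 i \sqrt{2}\right) \left(-144\right) = -3456 - 5184 i \sqrt{2}$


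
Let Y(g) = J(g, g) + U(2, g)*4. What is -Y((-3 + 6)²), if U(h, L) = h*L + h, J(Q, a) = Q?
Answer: -89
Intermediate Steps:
U(h, L) = h + L*h (U(h, L) = L*h + h = h + L*h)
Y(g) = 8 + 9*g (Y(g) = g + (2*(1 + g))*4 = g + (2 + 2*g)*4 = g + (8 + 8*g) = 8 + 9*g)
-Y((-3 + 6)²) = -(8 + 9*(-3 + 6)²) = -(8 + 9*3²) = -(8 + 9*9) = -(8 + 81) = -1*89 = -89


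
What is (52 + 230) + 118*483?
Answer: 57276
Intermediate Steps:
(52 + 230) + 118*483 = 282 + 56994 = 57276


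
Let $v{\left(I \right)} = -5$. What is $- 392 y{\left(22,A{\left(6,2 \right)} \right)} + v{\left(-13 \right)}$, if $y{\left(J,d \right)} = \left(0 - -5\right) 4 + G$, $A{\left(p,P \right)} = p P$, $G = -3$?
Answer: $-6669$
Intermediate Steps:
$A{\left(p,P \right)} = P p$
$y{\left(J,d \right)} = 17$ ($y{\left(J,d \right)} = \left(0 - -5\right) 4 - 3 = \left(0 + 5\right) 4 - 3 = 5 \cdot 4 - 3 = 20 - 3 = 17$)
$- 392 y{\left(22,A{\left(6,2 \right)} \right)} + v{\left(-13 \right)} = \left(-392\right) 17 - 5 = -6664 - 5 = -6669$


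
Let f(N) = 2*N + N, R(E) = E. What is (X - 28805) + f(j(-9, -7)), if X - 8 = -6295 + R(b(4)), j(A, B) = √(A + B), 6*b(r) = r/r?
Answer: -210551/6 + 12*I ≈ -35092.0 + 12.0*I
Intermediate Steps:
b(r) = ⅙ (b(r) = (r/r)/6 = (⅙)*1 = ⅙)
f(N) = 3*N
X = -37721/6 (X = 8 + (-6295 + ⅙) = 8 - 37769/6 = -37721/6 ≈ -6286.8)
(X - 28805) + f(j(-9, -7)) = (-37721/6 - 28805) + 3*√(-9 - 7) = -210551/6 + 3*√(-16) = -210551/6 + 3*(4*I) = -210551/6 + 12*I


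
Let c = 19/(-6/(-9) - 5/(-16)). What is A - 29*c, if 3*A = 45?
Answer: -25743/47 ≈ -547.72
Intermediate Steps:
A = 15 (A = (⅓)*45 = 15)
c = 912/47 (c = 19/(-6*(-⅑) - 5*(-1/16)) = 19/(⅔ + 5/16) = 19/(47/48) = 19*(48/47) = 912/47 ≈ 19.404)
A - 29*c = 15 - 29*912/47 = 15 - 26448/47 = -25743/47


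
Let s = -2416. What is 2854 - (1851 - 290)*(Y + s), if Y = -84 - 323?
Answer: 4409557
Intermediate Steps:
Y = -407
2854 - (1851 - 290)*(Y + s) = 2854 - (1851 - 290)*(-407 - 2416) = 2854 - 1561*(-2823) = 2854 - 1*(-4406703) = 2854 + 4406703 = 4409557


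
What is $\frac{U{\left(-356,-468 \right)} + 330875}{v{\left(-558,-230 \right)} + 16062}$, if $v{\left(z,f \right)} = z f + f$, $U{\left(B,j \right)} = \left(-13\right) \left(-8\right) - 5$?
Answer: $\frac{23641}{10298} \approx 2.2957$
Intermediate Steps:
$U{\left(B,j \right)} = 99$ ($U{\left(B,j \right)} = 104 - 5 = 99$)
$v{\left(z,f \right)} = f + f z$ ($v{\left(z,f \right)} = f z + f = f + f z$)
$\frac{U{\left(-356,-468 \right)} + 330875}{v{\left(-558,-230 \right)} + 16062} = \frac{99 + 330875}{- 230 \left(1 - 558\right) + 16062} = \frac{330974}{\left(-230\right) \left(-557\right) + 16062} = \frac{330974}{128110 + 16062} = \frac{330974}{144172} = 330974 \cdot \frac{1}{144172} = \frac{23641}{10298}$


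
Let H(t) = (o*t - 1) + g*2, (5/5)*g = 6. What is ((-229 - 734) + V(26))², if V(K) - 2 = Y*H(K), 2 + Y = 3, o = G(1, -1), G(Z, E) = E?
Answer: 952576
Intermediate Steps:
o = -1
g = 6
Y = 1 (Y = -2 + 3 = 1)
H(t) = 11 - t (H(t) = (-t - 1) + 6*2 = (-1 - t) + 12 = 11 - t)
V(K) = 13 - K (V(K) = 2 + 1*(11 - K) = 2 + (11 - K) = 13 - K)
((-229 - 734) + V(26))² = ((-229 - 734) + (13 - 1*26))² = (-963 + (13 - 26))² = (-963 - 13)² = (-976)² = 952576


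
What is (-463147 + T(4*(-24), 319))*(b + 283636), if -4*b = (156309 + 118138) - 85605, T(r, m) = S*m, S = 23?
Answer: -107765107155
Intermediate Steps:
T(r, m) = 23*m
b = -94421/2 (b = -((156309 + 118138) - 85605)/4 = -(274447 - 85605)/4 = -¼*188842 = -94421/2 ≈ -47211.)
(-463147 + T(4*(-24), 319))*(b + 283636) = (-463147 + 23*319)*(-94421/2 + 283636) = (-463147 + 7337)*(472851/2) = -455810*472851/2 = -107765107155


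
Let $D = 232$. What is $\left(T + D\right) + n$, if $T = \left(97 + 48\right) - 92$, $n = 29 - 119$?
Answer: $195$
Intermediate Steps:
$n = -90$
$T = 53$ ($T = 145 - 92 = 53$)
$\left(T + D\right) + n = \left(53 + 232\right) - 90 = 285 - 90 = 195$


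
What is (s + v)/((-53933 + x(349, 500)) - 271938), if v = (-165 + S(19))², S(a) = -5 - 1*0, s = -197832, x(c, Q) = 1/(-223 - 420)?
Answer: 54311638/104767527 ≈ 0.51840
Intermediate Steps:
x(c, Q) = -1/643 (x(c, Q) = 1/(-643) = -1/643)
S(a) = -5 (S(a) = -5 + 0 = -5)
v = 28900 (v = (-165 - 5)² = (-170)² = 28900)
(s + v)/((-53933 + x(349, 500)) - 271938) = (-197832 + 28900)/((-53933 - 1/643) - 271938) = -168932/(-34678920/643 - 271938) = -168932/(-209535054/643) = -168932*(-643/209535054) = 54311638/104767527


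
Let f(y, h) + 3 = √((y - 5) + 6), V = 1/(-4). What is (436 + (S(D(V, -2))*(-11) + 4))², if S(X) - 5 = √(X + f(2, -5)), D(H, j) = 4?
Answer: 121*(35 - √(1 + √3))² ≈ 1.3456e+5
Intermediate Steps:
V = -¼ (V = 1*(-¼) = -¼ ≈ -0.25000)
f(y, h) = -3 + √(1 + y) (f(y, h) = -3 + √((y - 5) + 6) = -3 + √((-5 + y) + 6) = -3 + √(1 + y))
S(X) = 5 + √(-3 + X + √3) (S(X) = 5 + √(X + (-3 + √(1 + 2))) = 5 + √(X + (-3 + √3)) = 5 + √(-3 + X + √3))
(436 + (S(D(V, -2))*(-11) + 4))² = (436 + ((5 + √(-3 + 4 + √3))*(-11) + 4))² = (436 + ((5 + √(1 + √3))*(-11) + 4))² = (436 + ((-55 - 11*√(1 + √3)) + 4))² = (436 + (-51 - 11*√(1 + √3)))² = (385 - 11*√(1 + √3))²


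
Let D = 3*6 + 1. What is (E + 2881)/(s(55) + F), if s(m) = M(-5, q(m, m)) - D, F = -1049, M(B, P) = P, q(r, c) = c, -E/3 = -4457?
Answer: -16252/1013 ≈ -16.043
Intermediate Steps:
E = 13371 (E = -3*(-4457) = 13371)
D = 19 (D = 18 + 1 = 19)
s(m) = -19 + m (s(m) = m - 1*19 = m - 19 = -19 + m)
(E + 2881)/(s(55) + F) = (13371 + 2881)/((-19 + 55) - 1049) = 16252/(36 - 1049) = 16252/(-1013) = 16252*(-1/1013) = -16252/1013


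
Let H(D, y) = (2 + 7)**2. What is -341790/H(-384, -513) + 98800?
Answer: 2553670/27 ≈ 94580.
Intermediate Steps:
H(D, y) = 81 (H(D, y) = 9**2 = 81)
-341790/H(-384, -513) + 98800 = -341790/81 + 98800 = -341790*1/81 + 98800 = -113930/27 + 98800 = 2553670/27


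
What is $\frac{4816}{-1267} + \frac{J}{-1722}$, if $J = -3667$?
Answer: $- \frac{521009}{311682} \approx -1.6716$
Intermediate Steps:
$\frac{4816}{-1267} + \frac{J}{-1722} = \frac{4816}{-1267} - \frac{3667}{-1722} = 4816 \left(- \frac{1}{1267}\right) - - \frac{3667}{1722} = - \frac{688}{181} + \frac{3667}{1722} = - \frac{521009}{311682}$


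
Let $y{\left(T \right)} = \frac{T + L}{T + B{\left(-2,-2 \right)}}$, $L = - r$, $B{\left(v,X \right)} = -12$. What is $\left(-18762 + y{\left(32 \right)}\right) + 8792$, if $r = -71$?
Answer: $- \frac{199297}{20} \approx -9964.8$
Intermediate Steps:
$L = 71$ ($L = \left(-1\right) \left(-71\right) = 71$)
$y{\left(T \right)} = \frac{71 + T}{-12 + T}$ ($y{\left(T \right)} = \frac{T + 71}{T - 12} = \frac{71 + T}{-12 + T}$)
$\left(-18762 + y{\left(32 \right)}\right) + 8792 = \left(-18762 + \frac{71 + 32}{-12 + 32}\right) + 8792 = \left(-18762 + \frac{1}{20} \cdot 103\right) + 8792 = \left(-18762 + \frac{103}{20}\right) + 8792 = - \frac{375137}{20} + 8792 = - \frac{199297}{20}$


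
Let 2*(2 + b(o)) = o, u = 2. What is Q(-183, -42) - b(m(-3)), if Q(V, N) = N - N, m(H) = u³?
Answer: -2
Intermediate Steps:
m(H) = 8 (m(H) = 2³ = 8)
Q(V, N) = 0
b(o) = -2 + o/2
Q(-183, -42) - b(m(-3)) = 0 - (-2 + (½)*8) = 0 - (-2 + 4) = 0 - 1*2 = 0 - 2 = -2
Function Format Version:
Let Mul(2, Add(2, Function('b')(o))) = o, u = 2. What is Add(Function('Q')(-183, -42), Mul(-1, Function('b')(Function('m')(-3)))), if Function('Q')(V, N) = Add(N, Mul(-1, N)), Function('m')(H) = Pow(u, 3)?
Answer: -2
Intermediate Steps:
Function('m')(H) = 8 (Function('m')(H) = Pow(2, 3) = 8)
Function('Q')(V, N) = 0
Function('b')(o) = Add(-2, Mul(Rational(1, 2), o))
Add(Function('Q')(-183, -42), Mul(-1, Function('b')(Function('m')(-3)))) = Add(0, Mul(-1, Add(-2, Mul(Rational(1, 2), 8)))) = Add(0, Mul(-1, Add(-2, 4))) = Add(0, Mul(-1, 2)) = Add(0, -2) = -2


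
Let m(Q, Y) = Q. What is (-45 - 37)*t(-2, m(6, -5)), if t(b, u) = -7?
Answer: 574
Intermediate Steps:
(-45 - 37)*t(-2, m(6, -5)) = (-45 - 37)*(-7) = -82*(-7) = 574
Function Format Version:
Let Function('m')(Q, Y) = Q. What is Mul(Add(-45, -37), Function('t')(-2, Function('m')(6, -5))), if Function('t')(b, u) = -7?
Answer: 574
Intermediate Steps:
Mul(Add(-45, -37), Function('t')(-2, Function('m')(6, -5))) = Mul(Add(-45, -37), -7) = Mul(-82, -7) = 574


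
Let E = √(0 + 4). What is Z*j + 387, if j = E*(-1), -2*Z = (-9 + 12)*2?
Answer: 393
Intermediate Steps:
Z = -3 (Z = -(-9 + 12)*2/2 = -3*2/2 = -½*6 = -3)
E = 2 (E = √4 = 2)
j = -2 (j = 2*(-1) = -2)
Z*j + 387 = -3*(-2) + 387 = 6 + 387 = 393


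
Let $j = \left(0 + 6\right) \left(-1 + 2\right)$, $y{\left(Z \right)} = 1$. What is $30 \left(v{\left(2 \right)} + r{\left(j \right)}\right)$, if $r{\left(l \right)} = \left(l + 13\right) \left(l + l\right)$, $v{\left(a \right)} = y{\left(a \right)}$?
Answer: $6870$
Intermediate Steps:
$v{\left(a \right)} = 1$
$j = 6$ ($j = 6 \cdot 1 = 6$)
$r{\left(l \right)} = 2 l \left(13 + l\right)$ ($r{\left(l \right)} = \left(13 + l\right) 2 l = 2 l \left(13 + l\right)$)
$30 \left(v{\left(2 \right)} + r{\left(j \right)}\right) = 30 \left(1 + 2 \cdot 6 \left(13 + 6\right)\right) = 30 \left(1 + 2 \cdot 6 \cdot 19\right) = 30 \left(1 + 228\right) = 30 \cdot 229 = 6870$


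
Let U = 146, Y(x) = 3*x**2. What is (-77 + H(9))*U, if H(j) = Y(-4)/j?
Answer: -31390/3 ≈ -10463.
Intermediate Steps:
H(j) = 48/j (H(j) = (3*(-4)**2)/j = (3*16)/j = 48/j)
(-77 + H(9))*U = (-77 + 48/9)*146 = (-77 + 48*(1/9))*146 = (-77 + 16/3)*146 = -215/3*146 = -31390/3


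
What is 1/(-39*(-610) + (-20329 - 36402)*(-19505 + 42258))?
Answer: -1/1290776653 ≈ -7.7473e-10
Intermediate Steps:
1/(-39*(-610) + (-20329 - 36402)*(-19505 + 42258)) = 1/(23790 - 56731*22753) = 1/(23790 - 1290800443) = 1/(-1290776653) = -1/1290776653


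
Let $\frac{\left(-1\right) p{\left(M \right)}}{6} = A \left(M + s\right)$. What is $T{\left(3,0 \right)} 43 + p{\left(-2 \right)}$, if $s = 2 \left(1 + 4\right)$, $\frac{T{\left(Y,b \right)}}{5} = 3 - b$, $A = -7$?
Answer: $981$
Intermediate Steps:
$T{\left(Y,b \right)} = 15 - 5 b$ ($T{\left(Y,b \right)} = 5 \left(3 - b\right) = 15 - 5 b$)
$s = 10$ ($s = 2 \cdot 5 = 10$)
$p{\left(M \right)} = 420 + 42 M$ ($p{\left(M \right)} = - 6 \left(- 7 \left(M + 10\right)\right) = - 6 \left(- 7 \left(10 + M\right)\right) = - 6 \left(-70 - 7 M\right) = 420 + 42 M$)
$T{\left(3,0 \right)} 43 + p{\left(-2 \right)} = \left(15 - 0\right) 43 + \left(420 + 42 \left(-2\right)\right) = \left(15 + 0\right) 43 + \left(420 - 84\right) = 15 \cdot 43 + 336 = 645 + 336 = 981$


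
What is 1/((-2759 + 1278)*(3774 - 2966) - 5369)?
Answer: -1/1202017 ≈ -8.3193e-7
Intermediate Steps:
1/((-2759 + 1278)*(3774 - 2966) - 5369) = 1/(-1481*808 - 5369) = 1/(-1196648 - 5369) = 1/(-1202017) = -1/1202017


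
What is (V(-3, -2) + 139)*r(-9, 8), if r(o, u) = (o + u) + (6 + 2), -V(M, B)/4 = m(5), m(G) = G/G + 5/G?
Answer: 917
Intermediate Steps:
m(G) = 1 + 5/G
V(M, B) = -8 (V(M, B) = -4*(5 + 5)/5 = -4*10/5 = -4*2 = -8)
r(o, u) = 8 + o + u (r(o, u) = (o + u) + 8 = 8 + o + u)
(V(-3, -2) + 139)*r(-9, 8) = (-8 + 139)*(8 - 9 + 8) = 131*7 = 917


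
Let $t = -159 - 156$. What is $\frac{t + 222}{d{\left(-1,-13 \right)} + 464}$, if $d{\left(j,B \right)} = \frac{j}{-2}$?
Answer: $- \frac{186}{929} \approx -0.20022$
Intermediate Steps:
$d{\left(j,B \right)} = - \frac{j}{2}$ ($d{\left(j,B \right)} = j \left(- \frac{1}{2}\right) = - \frac{j}{2}$)
$t = -315$
$\frac{t + 222}{d{\left(-1,-13 \right)} + 464} = \frac{-315 + 222}{\left(- \frac{1}{2}\right) \left(-1\right) + 464} = - \frac{93}{\frac{1}{2} + 464} = - \frac{93}{\frac{929}{2}} = \left(-93\right) \frac{2}{929} = - \frac{186}{929}$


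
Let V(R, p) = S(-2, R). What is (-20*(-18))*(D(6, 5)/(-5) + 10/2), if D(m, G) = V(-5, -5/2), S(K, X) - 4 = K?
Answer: 1656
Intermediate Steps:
S(K, X) = 4 + K
V(R, p) = 2 (V(R, p) = 4 - 2 = 2)
D(m, G) = 2
(-20*(-18))*(D(6, 5)/(-5) + 10/2) = (-20*(-18))*(2/(-5) + 10/2) = 360*(2*(-⅕) + 10*(½)) = 360*(-⅖ + 5) = 360*(23/5) = 1656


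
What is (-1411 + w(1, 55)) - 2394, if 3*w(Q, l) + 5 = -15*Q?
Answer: -11435/3 ≈ -3811.7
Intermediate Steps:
w(Q, l) = -5/3 - 5*Q (w(Q, l) = -5/3 + (-15*Q)/3 = -5/3 - 5*Q)
(-1411 + w(1, 55)) - 2394 = (-1411 + (-5/3 - 5*1)) - 2394 = (-1411 + (-5/3 - 5)) - 2394 = (-1411 - 20/3) - 2394 = -4253/3 - 2394 = -11435/3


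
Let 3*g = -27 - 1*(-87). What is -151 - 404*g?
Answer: -8231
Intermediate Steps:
g = 20 (g = (-27 - 1*(-87))/3 = (-27 + 87)/3 = (⅓)*60 = 20)
-151 - 404*g = -151 - 404*20 = -151 - 8080 = -8231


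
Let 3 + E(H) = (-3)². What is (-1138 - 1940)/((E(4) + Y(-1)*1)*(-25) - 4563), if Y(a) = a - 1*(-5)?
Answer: 3078/4813 ≈ 0.63952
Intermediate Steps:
Y(a) = 5 + a (Y(a) = a + 5 = 5 + a)
E(H) = 6 (E(H) = -3 + (-3)² = -3 + 9 = 6)
(-1138 - 1940)/((E(4) + Y(-1)*1)*(-25) - 4563) = (-1138 - 1940)/((6 + (5 - 1)*1)*(-25) - 4563) = -3078/((6 + 4*1)*(-25) - 4563) = -3078/((6 + 4)*(-25) - 4563) = -3078/(10*(-25) - 4563) = -3078/(-250 - 4563) = -3078/(-4813) = -3078*(-1/4813) = 3078/4813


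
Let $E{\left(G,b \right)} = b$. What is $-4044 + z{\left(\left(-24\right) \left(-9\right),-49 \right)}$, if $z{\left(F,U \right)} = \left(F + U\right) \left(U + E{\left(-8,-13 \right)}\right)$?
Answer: $-14398$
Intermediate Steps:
$z{\left(F,U \right)} = \left(-13 + U\right) \left(F + U\right)$ ($z{\left(F,U \right)} = \left(F + U\right) \left(U - 13\right) = \left(F + U\right) \left(-13 + U\right) = \left(-13 + U\right) \left(F + U\right)$)
$-4044 + z{\left(\left(-24\right) \left(-9\right),-49 \right)} = -4044 + \left(\left(-49\right)^{2} - 13 \left(\left(-24\right) \left(-9\right)\right) - -637 + \left(-24\right) \left(-9\right) \left(-49\right)\right) = -4044 + \left(2401 - 2808 + 637 + 216 \left(-49\right)\right) = -4044 + \left(2401 - 2808 + 637 - 10584\right) = -4044 - 10354 = -14398$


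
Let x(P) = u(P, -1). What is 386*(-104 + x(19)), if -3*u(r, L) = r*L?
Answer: -113098/3 ≈ -37699.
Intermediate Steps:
u(r, L) = -L*r/3 (u(r, L) = -r*L/3 = -L*r/3)
x(P) = P/3 (x(P) = -⅓*(-1)*P = P/3)
386*(-104 + x(19)) = 386*(-104 + (⅓)*19) = 386*(-104 + 19/3) = 386*(-293/3) = -113098/3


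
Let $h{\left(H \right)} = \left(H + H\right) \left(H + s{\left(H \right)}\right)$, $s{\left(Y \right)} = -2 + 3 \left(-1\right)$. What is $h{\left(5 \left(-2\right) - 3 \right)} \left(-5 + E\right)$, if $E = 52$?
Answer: $21996$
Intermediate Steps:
$s{\left(Y \right)} = -5$ ($s{\left(Y \right)} = -2 - 3 = -5$)
$h{\left(H \right)} = 2 H \left(-5 + H\right)$ ($h{\left(H \right)} = \left(H + H\right) \left(H - 5\right) = 2 H \left(-5 + H\right)$)
$h{\left(5 \left(-2\right) - 3 \right)} \left(-5 + E\right) = 2 \left(5 \left(-2\right) - 3\right) \left(-5 + \left(5 \left(-2\right) - 3\right)\right) \left(-5 + 52\right) = 2 \left(-10 - 3\right) \left(-5 - 13\right) 47 = 2 \left(-13\right) \left(-5 - 13\right) 47 = 2 \left(-13\right) \left(-18\right) 47 = 468 \cdot 47 = 21996$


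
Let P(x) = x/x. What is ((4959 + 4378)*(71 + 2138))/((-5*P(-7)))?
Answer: -20625433/5 ≈ -4.1251e+6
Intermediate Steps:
P(x) = 1
((4959 + 4378)*(71 + 2138))/((-5*P(-7))) = ((4959 + 4378)*(71 + 2138))/((-5*1)) = (9337*2209)/(-5) = 20625433*(-1/5) = -20625433/5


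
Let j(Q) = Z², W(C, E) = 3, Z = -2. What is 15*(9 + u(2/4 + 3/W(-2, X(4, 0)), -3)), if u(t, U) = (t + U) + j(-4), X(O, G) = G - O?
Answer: 345/2 ≈ 172.50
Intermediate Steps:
j(Q) = 4 (j(Q) = (-2)² = 4)
u(t, U) = 4 + U + t (u(t, U) = (t + U) + 4 = (U + t) + 4 = 4 + U + t)
15*(9 + u(2/4 + 3/W(-2, X(4, 0)), -3)) = 15*(9 + (4 - 3 + (2/4 + 3/3))) = 15*(9 + (4 - 3 + (2*(¼) + 3*(⅓)))) = 15*(9 + (4 - 3 + (½ + 1))) = 15*(9 + (4 - 3 + 3/2)) = 15*(9 + 5/2) = 15*(23/2) = 345/2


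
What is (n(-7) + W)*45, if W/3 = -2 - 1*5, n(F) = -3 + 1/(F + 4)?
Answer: -1095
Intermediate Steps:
n(F) = -3 + 1/(4 + F)
W = -21 (W = 3*(-2 - 1*5) = 3*(-2 - 5) = 3*(-7) = -21)
(n(-7) + W)*45 = ((-11 - 3*(-7))/(4 - 7) - 21)*45 = ((-11 + 21)/(-3) - 21)*45 = (-1/3*10 - 21)*45 = (-10/3 - 21)*45 = -73/3*45 = -1095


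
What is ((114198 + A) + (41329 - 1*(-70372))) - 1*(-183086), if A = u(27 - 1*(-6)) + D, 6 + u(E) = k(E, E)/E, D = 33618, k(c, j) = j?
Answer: 442598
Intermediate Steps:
u(E) = -5 (u(E) = -6 + E/E = -6 + 1 = -5)
A = 33613 (A = -5 + 33618 = 33613)
((114198 + A) + (41329 - 1*(-70372))) - 1*(-183086) = ((114198 + 33613) + (41329 - 1*(-70372))) - 1*(-183086) = (147811 + (41329 + 70372)) + 183086 = (147811 + 111701) + 183086 = 259512 + 183086 = 442598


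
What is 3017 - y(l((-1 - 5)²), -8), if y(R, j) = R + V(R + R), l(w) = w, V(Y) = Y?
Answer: 2909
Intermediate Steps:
y(R, j) = 3*R (y(R, j) = R + (R + R) = R + 2*R = 3*R)
3017 - y(l((-1 - 5)²), -8) = 3017 - 3*(-1 - 5)² = 3017 - 3*(-6)² = 3017 - 3*36 = 3017 - 1*108 = 3017 - 108 = 2909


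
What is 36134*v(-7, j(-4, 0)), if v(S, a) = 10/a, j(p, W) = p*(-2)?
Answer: 90335/2 ≈ 45168.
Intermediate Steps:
j(p, W) = -2*p
36134*v(-7, j(-4, 0)) = 36134*(10/((-2*(-4)))) = 36134*(10/8) = 36134*(10*(⅛)) = 36134*(5/4) = 90335/2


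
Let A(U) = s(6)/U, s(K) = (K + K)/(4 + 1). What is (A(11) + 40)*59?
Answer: 130508/55 ≈ 2372.9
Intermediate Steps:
s(K) = 2*K/5 (s(K) = (2*K)/5 = (2*K)*(1/5) = 2*K/5)
A(U) = 12/(5*U) (A(U) = ((2/5)*6)/U = 12/(5*U))
(A(11) + 40)*59 = ((12/5)/11 + 40)*59 = ((12/5)*(1/11) + 40)*59 = (12/55 + 40)*59 = (2212/55)*59 = 130508/55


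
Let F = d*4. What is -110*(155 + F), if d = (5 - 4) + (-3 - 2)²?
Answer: -28490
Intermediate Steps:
d = 26 (d = 1 + (-5)² = 1 + 25 = 26)
F = 104 (F = 26*4 = 104)
-110*(155 + F) = -110*(155 + 104) = -110*259 = -28490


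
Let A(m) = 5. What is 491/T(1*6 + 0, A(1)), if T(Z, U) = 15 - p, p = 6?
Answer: 491/9 ≈ 54.556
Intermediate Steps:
T(Z, U) = 9 (T(Z, U) = 15 - 1*6 = 15 - 6 = 9)
491/T(1*6 + 0, A(1)) = 491/9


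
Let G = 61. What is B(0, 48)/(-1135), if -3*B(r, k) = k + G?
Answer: 109/3405 ≈ 0.032012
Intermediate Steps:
B(r, k) = -61/3 - k/3 (B(r, k) = -(k + 61)/3 = -(61 + k)/3 = -61/3 - k/3)
B(0, 48)/(-1135) = (-61/3 - ⅓*48)/(-1135) = (-61/3 - 16)*(-1/1135) = -109/3*(-1/1135) = 109/3405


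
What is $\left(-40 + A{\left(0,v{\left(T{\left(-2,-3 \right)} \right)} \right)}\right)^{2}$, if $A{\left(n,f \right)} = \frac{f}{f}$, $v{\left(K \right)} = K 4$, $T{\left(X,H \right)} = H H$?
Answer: $1521$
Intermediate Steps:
$T{\left(X,H \right)} = H^{2}$
$v{\left(K \right)} = 4 K$
$A{\left(n,f \right)} = 1$
$\left(-40 + A{\left(0,v{\left(T{\left(-2,-3 \right)} \right)} \right)}\right)^{2} = \left(-40 + 1\right)^{2} = \left(-39\right)^{2} = 1521$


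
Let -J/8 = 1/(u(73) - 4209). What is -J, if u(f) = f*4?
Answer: -8/3917 ≈ -0.0020424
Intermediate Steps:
u(f) = 4*f
J = 8/3917 (J = -8/(4*73 - 4209) = -8/(292 - 4209) = -8/(-3917) = -8*(-1/3917) = 8/3917 ≈ 0.0020424)
-J = -1*8/3917 = -8/3917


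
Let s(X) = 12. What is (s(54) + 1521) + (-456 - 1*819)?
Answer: 258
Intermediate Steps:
(s(54) + 1521) + (-456 - 1*819) = (12 + 1521) + (-456 - 1*819) = 1533 + (-456 - 819) = 1533 - 1275 = 258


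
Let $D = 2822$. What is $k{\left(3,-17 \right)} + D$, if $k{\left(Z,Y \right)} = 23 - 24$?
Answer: $2821$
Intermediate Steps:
$k{\left(Z,Y \right)} = -1$
$k{\left(3,-17 \right)} + D = -1 + 2822 = 2821$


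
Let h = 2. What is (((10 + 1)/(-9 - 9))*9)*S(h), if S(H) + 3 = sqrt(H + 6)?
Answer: 33/2 - 11*sqrt(2) ≈ 0.94365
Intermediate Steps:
S(H) = -3 + sqrt(6 + H) (S(H) = -3 + sqrt(H + 6) = -3 + sqrt(6 + H))
(((10 + 1)/(-9 - 9))*9)*S(h) = (((10 + 1)/(-9 - 9))*9)*(-3 + sqrt(6 + 2)) = ((11/(-18))*9)*(-3 + sqrt(8)) = ((11*(-1/18))*9)*(-3 + 2*sqrt(2)) = (-11/18*9)*(-3 + 2*sqrt(2)) = -11*(-3 + 2*sqrt(2))/2 = 33/2 - 11*sqrt(2)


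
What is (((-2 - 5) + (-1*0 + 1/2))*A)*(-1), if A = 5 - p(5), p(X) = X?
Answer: 0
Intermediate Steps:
A = 0 (A = 5 - 1*5 = 5 - 5 = 0)
(((-2 - 5) + (-1*0 + 1/2))*A)*(-1) = (((-2 - 5) + (-1*0 + 1/2))*0)*(-1) = ((-7 + (0 + 1*(1/2)))*0)*(-1) = ((-7 + (0 + 1/2))*0)*(-1) = ((-7 + 1/2)*0)*(-1) = -13/2*0*(-1) = 0*(-1) = 0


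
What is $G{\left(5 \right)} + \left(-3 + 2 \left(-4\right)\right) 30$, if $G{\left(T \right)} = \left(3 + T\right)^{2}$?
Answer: $-266$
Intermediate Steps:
$G{\left(5 \right)} + \left(-3 + 2 \left(-4\right)\right) 30 = \left(3 + 5\right)^{2} + \left(-3 + 2 \left(-4\right)\right) 30 = 8^{2} + \left(-3 - 8\right) 30 = 64 - 330 = -266$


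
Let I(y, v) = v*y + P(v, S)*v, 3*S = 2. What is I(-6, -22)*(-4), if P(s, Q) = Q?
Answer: -1408/3 ≈ -469.33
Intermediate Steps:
S = ⅔ (S = (⅓)*2 = ⅔ ≈ 0.66667)
I(y, v) = 2*v/3 + v*y (I(y, v) = v*y + 2*v/3 = 2*v/3 + v*y)
I(-6, -22)*(-4) = ((⅓)*(-22)*(2 + 3*(-6)))*(-4) = ((⅓)*(-22)*(2 - 18))*(-4) = ((⅓)*(-22)*(-16))*(-4) = (352/3)*(-4) = -1408/3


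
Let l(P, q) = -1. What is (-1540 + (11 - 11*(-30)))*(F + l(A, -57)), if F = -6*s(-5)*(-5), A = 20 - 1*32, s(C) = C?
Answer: 181049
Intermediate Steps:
A = -12 (A = 20 - 32 = -12)
F = -150 (F = -6*(-5)*(-5) = 30*(-5) = -150)
(-1540 + (11 - 11*(-30)))*(F + l(A, -57)) = (-1540 + (11 - 11*(-30)))*(-150 - 1) = (-1540 + (11 + 330))*(-151) = (-1540 + 341)*(-151) = -1199*(-151) = 181049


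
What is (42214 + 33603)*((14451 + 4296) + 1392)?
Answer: 1526878563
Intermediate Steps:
(42214 + 33603)*((14451 + 4296) + 1392) = 75817*(18747 + 1392) = 75817*20139 = 1526878563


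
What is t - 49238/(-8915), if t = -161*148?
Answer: -212377382/8915 ≈ -23822.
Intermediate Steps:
t = -23828
t - 49238/(-8915) = -23828 - 49238/(-8915) = -23828 - 49238*(-1)/8915 = -23828 - 1*(-49238/8915) = -23828 + 49238/8915 = -212377382/8915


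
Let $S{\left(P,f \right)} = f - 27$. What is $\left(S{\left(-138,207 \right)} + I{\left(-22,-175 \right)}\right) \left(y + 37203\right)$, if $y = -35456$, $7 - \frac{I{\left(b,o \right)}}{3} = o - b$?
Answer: $1153020$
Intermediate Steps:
$I{\left(b,o \right)} = 21 - 3 o + 3 b$ ($I{\left(b,o \right)} = 21 - 3 \left(o - b\right) = 21 + \left(- 3 o + 3 b\right) = 21 - 3 o + 3 b$)
$S{\left(P,f \right)} = -27 + f$
$\left(S{\left(-138,207 \right)} + I{\left(-22,-175 \right)}\right) \left(y + 37203\right) = \left(\left(-27 + 207\right) + \left(21 - -525 + 3 \left(-22\right)\right)\right) \left(-35456 + 37203\right) = \left(180 + \left(21 + 525 - 66\right)\right) 1747 = \left(180 + 480\right) 1747 = 660 \cdot 1747 = 1153020$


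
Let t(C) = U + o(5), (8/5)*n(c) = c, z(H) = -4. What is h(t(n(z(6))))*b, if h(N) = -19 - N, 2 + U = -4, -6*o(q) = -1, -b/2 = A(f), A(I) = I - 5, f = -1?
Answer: -158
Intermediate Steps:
A(I) = -5 + I
n(c) = 5*c/8
b = 12 (b = -2*(-5 - 1) = -2*(-6) = 12)
o(q) = ⅙ (o(q) = -⅙*(-1) = ⅙)
U = -6 (U = -2 - 4 = -6)
t(C) = -35/6 (t(C) = -6 + ⅙ = -35/6)
h(t(n(z(6))))*b = (-19 - 1*(-35/6))*12 = (-19 + 35/6)*12 = -79/6*12 = -158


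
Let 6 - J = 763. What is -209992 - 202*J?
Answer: -57078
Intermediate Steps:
J = -757 (J = 6 - 1*763 = 6 - 763 = -757)
-209992 - 202*J = -209992 - 202*(-757) = -209992 - 1*(-152914) = -209992 + 152914 = -57078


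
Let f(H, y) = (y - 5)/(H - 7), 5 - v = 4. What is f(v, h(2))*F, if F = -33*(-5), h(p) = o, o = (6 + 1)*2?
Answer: -495/2 ≈ -247.50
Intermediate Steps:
v = 1 (v = 5 - 1*4 = 5 - 4 = 1)
o = 14 (o = 7*2 = 14)
h(p) = 14
f(H, y) = (-5 + y)/(-7 + H)
F = 165
f(v, h(2))*F = ((-5 + 14)/(-7 + 1))*165 = (9/(-6))*165 = -⅙*9*165 = -3/2*165 = -495/2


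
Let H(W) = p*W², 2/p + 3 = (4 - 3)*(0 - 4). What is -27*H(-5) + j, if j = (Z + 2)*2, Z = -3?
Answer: 1336/7 ≈ 190.86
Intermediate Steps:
p = -2/7 (p = 2/(-3 + (4 - 3)*(0 - 4)) = 2/(-3 + 1*(-4)) = 2/(-3 - 4) = 2/(-7) = 2*(-⅐) = -2/7 ≈ -0.28571)
H(W) = -2*W²/7
j = -2 (j = (-3 + 2)*2 = -1*2 = -2)
-27*H(-5) + j = -(-54)*(-5)²/7 - 2 = -(-54)*25/7 - 2 = -27*(-50/7) - 2 = 1350/7 - 2 = 1336/7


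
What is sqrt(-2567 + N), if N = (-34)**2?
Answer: I*sqrt(1411) ≈ 37.563*I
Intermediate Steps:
N = 1156
sqrt(-2567 + N) = sqrt(-2567 + 1156) = sqrt(-1411) = I*sqrt(1411)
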